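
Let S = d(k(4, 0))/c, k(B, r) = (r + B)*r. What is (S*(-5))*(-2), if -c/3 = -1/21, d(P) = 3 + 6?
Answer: 630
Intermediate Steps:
k(B, r) = r*(B + r) (k(B, r) = (B + r)*r = r*(B + r))
d(P) = 9
c = ⅐ (c = -(-3)/21 = -3*(-1/21) = ⅐ ≈ 0.14286)
S = 63 (S = 9/(⅐) = 9*7 = 63)
(S*(-5))*(-2) = (63*(-5))*(-2) = -315*(-2) = 630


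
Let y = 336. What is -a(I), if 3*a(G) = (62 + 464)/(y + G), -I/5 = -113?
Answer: -526/2703 ≈ -0.19460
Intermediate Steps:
I = 565 (I = -5*(-113) = 565)
a(G) = 526/(3*(336 + G)) (a(G) = ((62 + 464)/(336 + G))/3 = (526/(336 + G))/3 = 526/(3*(336 + G)))
-a(I) = -526/(3*(336 + 565)) = -526/(3*901) = -1*526/2703 = -526/2703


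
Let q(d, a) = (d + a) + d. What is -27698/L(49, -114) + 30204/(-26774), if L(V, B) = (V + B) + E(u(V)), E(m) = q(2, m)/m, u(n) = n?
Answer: 9060781855/20964042 ≈ 432.21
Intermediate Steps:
q(d, a) = a + 2*d (q(d, a) = (a + d) + d = a + 2*d)
E(m) = (4 + m)/m (E(m) = (m + 2*2)/m = (m + 4)/m = (4 + m)/m)
L(V, B) = B + V + (4 + V)/V (L(V, B) = (V + B) + (4 + V)/V = (B + V) + (4 + V)/V = B + V + (4 + V)/V)
-27698/L(49, -114) + 30204/(-26774) = -27698/(1 - 114 + 49 + 4/49) + 30204/(-26774) = -27698/(1 - 114 + 49 + 4*(1/49)) + 30204*(-1/26774) = -27698/(1 - 114 + 49 + 4/49) - 15102/13387 = -27698/(-3132/49) - 15102/13387 = -27698*(-49/3132) - 15102/13387 = 678601/1566 - 15102/13387 = 9060781855/20964042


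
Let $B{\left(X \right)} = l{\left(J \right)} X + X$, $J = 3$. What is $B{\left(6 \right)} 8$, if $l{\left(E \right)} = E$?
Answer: $192$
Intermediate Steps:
$B{\left(X \right)} = 4 X$ ($B{\left(X \right)} = 3 X + X = 4 X$)
$B{\left(6 \right)} 8 = 4 \cdot 6 \cdot 8 = 24 \cdot 8 = 192$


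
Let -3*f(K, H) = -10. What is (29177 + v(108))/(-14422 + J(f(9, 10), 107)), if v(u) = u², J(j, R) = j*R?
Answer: -122523/42196 ≈ -2.9037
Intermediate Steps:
f(K, H) = 10/3 (f(K, H) = -⅓*(-10) = 10/3)
J(j, R) = R*j
(29177 + v(108))/(-14422 + J(f(9, 10), 107)) = (29177 + 108²)/(-14422 + 107*(10/3)) = (29177 + 11664)/(-14422 + 1070/3) = 40841/(-42196/3) = 40841*(-3/42196) = -122523/42196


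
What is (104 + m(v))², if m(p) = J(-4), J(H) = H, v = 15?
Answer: 10000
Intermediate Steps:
m(p) = -4
(104 + m(v))² = (104 - 4)² = 100² = 10000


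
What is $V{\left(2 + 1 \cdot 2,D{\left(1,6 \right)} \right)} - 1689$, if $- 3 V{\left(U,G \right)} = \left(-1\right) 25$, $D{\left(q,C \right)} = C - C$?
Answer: $- \frac{5042}{3} \approx -1680.7$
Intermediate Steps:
$D{\left(q,C \right)} = 0$
$V{\left(U,G \right)} = \frac{25}{3}$ ($V{\left(U,G \right)} = - \frac{\left(-1\right) 25}{3} = \left(- \frac{1}{3}\right) \left(-25\right) = \frac{25}{3}$)
$V{\left(2 + 1 \cdot 2,D{\left(1,6 \right)} \right)} - 1689 = \frac{25}{3} - 1689 = - \frac{5042}{3}$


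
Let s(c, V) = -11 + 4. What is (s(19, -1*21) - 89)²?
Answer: 9216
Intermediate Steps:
s(c, V) = -7
(s(19, -1*21) - 89)² = (-7 - 89)² = (-96)² = 9216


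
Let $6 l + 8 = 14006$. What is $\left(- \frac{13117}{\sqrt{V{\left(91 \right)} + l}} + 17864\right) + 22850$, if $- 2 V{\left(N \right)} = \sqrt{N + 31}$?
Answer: $40714 - \frac{13117 \sqrt{2}}{\sqrt{4666 - \sqrt{122}}} \approx 40442.0$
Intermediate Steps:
$l = 2333$ ($l = - \frac{4}{3} + \frac{1}{6} \cdot 14006 = - \frac{4}{3} + \frac{7003}{3} = 2333$)
$V{\left(N \right)} = - \frac{\sqrt{31 + N}}{2}$ ($V{\left(N \right)} = - \frac{\sqrt{N + 31}}{2} = - \frac{\sqrt{31 + N}}{2}$)
$\left(- \frac{13117}{\sqrt{V{\left(91 \right)} + l}} + 17864\right) + 22850 = \left(- \frac{13117}{\sqrt{- \frac{\sqrt{31 + 91}}{2} + 2333}} + 17864\right) + 22850 = \left(- \frac{13117}{\sqrt{- \frac{\sqrt{122}}{2} + 2333}} + 17864\right) + 22850 = \left(- \frac{13117}{\sqrt{2333 - \frac{\sqrt{122}}{2}}} + 17864\right) + 22850 = \left(17864 - \frac{13117}{\sqrt{2333 - \frac{\sqrt{122}}{2}}}\right) + 22850 = 40714 - \frac{13117}{\sqrt{2333 - \frac{\sqrt{122}}{2}}}$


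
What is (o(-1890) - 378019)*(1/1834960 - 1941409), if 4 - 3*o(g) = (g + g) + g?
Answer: 1339920155584883579/1834960 ≈ 7.3022e+11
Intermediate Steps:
o(g) = 4/3 - g (o(g) = 4/3 - ((g + g) + g)/3 = 4/3 - (2*g + g)/3 = 4/3 - g)
(o(-1890) - 378019)*(1/1834960 - 1941409) = ((4/3 - 1*(-1890)) - 378019)*(1/1834960 - 1941409) = ((4/3 + 1890) - 378019)*(1/1834960 - 1941409) = (5674/3 - 378019)*(-3562407858639/1834960) = -1128383/3*(-3562407858639/1834960) = 1339920155584883579/1834960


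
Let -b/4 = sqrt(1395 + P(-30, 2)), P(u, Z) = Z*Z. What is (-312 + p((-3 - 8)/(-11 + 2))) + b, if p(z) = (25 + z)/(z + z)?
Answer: -3314/11 - 4*sqrt(1399) ≈ -450.89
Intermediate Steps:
P(u, Z) = Z**2
p(z) = (25 + z)/(2*z) (p(z) = (25 + z)/((2*z)) = (25 + z)*(1/(2*z)) = (25 + z)/(2*z))
b = -4*sqrt(1399) (b = -4*sqrt(1395 + 2**2) = -4*sqrt(1395 + 4) = -4*sqrt(1399) ≈ -149.61)
(-312 + p((-3 - 8)/(-11 + 2))) + b = (-312 + (25 + (-3 - 8)/(-11 + 2))/(2*(((-3 - 8)/(-11 + 2))))) - 4*sqrt(1399) = (-312 + (25 - 11/(-9))/(2*((-11/(-9))))) - 4*sqrt(1399) = (-312 + (25 - 11*(-1/9))/(2*((-11*(-1/9))))) - 4*sqrt(1399) = (-312 + (25 + 11/9)/(2*(11/9))) - 4*sqrt(1399) = (-312 + (1/2)*(9/11)*(236/9)) - 4*sqrt(1399) = (-312 + 118/11) - 4*sqrt(1399) = -3314/11 - 4*sqrt(1399)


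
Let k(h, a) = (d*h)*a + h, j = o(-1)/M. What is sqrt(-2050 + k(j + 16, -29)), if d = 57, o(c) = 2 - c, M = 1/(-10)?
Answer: 3*sqrt(2342) ≈ 145.18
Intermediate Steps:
M = -1/10 ≈ -0.10000
j = -30 (j = (2 - 1*(-1))/(-1/10) = (2 + 1)*(-10) = 3*(-10) = -30)
k(h, a) = h + 57*a*h (k(h, a) = (57*h)*a + h = 57*a*h + h = h + 57*a*h)
sqrt(-2050 + k(j + 16, -29)) = sqrt(-2050 + (-30 + 16)*(1 + 57*(-29))) = sqrt(-2050 - 14*(1 - 1653)) = sqrt(-2050 - 14*(-1652)) = sqrt(-2050 + 23128) = sqrt(21078) = 3*sqrt(2342)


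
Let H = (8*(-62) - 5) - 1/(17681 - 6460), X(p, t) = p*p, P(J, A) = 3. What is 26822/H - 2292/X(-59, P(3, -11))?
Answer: -530280190123/9784607141 ≈ -54.195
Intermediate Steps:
X(p, t) = p²
H = -5621722/11221 (H = (-496 - 5) - 1/11221 = -501 - 1*1/11221 = -501 - 1/11221 = -5621722/11221 ≈ -501.00)
26822/H - 2292/X(-59, P(3, -11)) = 26822/(-5621722/11221) - 2292/((-59)²) = 26822*(-11221/5621722) - 2292/3481 = -150484831/2810861 - 2292*1/3481 = -150484831/2810861 - 2292/3481 = -530280190123/9784607141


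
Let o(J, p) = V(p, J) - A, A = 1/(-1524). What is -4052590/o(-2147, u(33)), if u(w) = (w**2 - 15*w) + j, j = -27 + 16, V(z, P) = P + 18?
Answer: 1235229432/648919 ≈ 1903.5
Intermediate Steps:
V(z, P) = 18 + P
A = -1/1524 ≈ -0.00065617
j = -11
u(w) = -11 + w**2 - 15*w (u(w) = (w**2 - 15*w) - 11 = -11 + w**2 - 15*w)
o(J, p) = 27433/1524 + J (o(J, p) = (18 + J) - 1*(-1/1524) = (18 + J) + 1/1524 = 27433/1524 + J)
-4052590/o(-2147, u(33)) = -4052590/(27433/1524 - 2147) = -4052590/(-3244595/1524) = -4052590*(-1524/3244595) = 1235229432/648919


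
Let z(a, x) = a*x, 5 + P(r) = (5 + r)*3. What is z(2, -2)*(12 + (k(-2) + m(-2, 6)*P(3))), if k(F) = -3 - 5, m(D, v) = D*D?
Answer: -320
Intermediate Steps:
m(D, v) = D²
k(F) = -8
P(r) = 10 + 3*r (P(r) = -5 + (5 + r)*3 = -5 + (15 + 3*r) = 10 + 3*r)
z(2, -2)*(12 + (k(-2) + m(-2, 6)*P(3))) = (2*(-2))*(12 + (-8 + (-2)²*(10 + 3*3))) = -4*(12 + (-8 + 4*(10 + 9))) = -4*(12 + (-8 + 4*19)) = -4*(12 + (-8 + 76)) = -4*(12 + 68) = -4*80 = -320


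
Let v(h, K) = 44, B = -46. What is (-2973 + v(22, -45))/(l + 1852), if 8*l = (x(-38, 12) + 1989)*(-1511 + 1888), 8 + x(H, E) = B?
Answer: -23432/744311 ≈ -0.031481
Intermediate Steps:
x(H, E) = -54 (x(H, E) = -8 - 46 = -54)
l = 729495/8 (l = ((-54 + 1989)*(-1511 + 1888))/8 = (1935*377)/8 = (⅛)*729495 = 729495/8 ≈ 91187.)
(-2973 + v(22, -45))/(l + 1852) = (-2973 + 44)/(729495/8 + 1852) = -2929/744311/8 = -2929*8/744311 = -23432/744311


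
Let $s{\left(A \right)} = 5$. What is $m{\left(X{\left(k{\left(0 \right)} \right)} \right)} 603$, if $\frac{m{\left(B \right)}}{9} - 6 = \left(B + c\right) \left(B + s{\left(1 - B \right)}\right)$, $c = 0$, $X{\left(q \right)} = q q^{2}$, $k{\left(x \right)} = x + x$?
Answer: $32562$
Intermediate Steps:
$k{\left(x \right)} = 2 x$
$X{\left(q \right)} = q^{3}$
$m{\left(B \right)} = 54 + 9 B \left(5 + B\right)$ ($m{\left(B \right)} = 54 + 9 \left(B + 0\right) \left(B + 5\right) = 54 + 9 B \left(5 + B\right)$)
$m{\left(X{\left(k{\left(0 \right)} \right)} \right)} 603 = \left(54 + 9 \left(\left(2 \cdot 0\right)^{3}\right)^{2} + 45 \left(2 \cdot 0\right)^{3}\right) 603 = \left(54 + 9 \left(0^{3}\right)^{2} + 45 \cdot 0^{3}\right) 603 = \left(54 + 9 \cdot 0^{2} + 45 \cdot 0\right) 603 = \left(54 + 9 \cdot 0 + 0\right) 603 = \left(54 + 0 + 0\right) 603 = 54 \cdot 603 = 32562$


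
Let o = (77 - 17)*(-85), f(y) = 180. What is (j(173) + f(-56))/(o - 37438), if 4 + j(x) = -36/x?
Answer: -15206/3679537 ≈ -0.0041326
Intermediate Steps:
j(x) = -4 - 36/x
o = -5100 (o = 60*(-85) = -5100)
(j(173) + f(-56))/(o - 37438) = ((-4 - 36/173) + 180)/(-5100 - 37438) = ((-4 - 36*1/173) + 180)/(-42538) = ((-4 - 36/173) + 180)*(-1/42538) = (-728/173 + 180)*(-1/42538) = (30412/173)*(-1/42538) = -15206/3679537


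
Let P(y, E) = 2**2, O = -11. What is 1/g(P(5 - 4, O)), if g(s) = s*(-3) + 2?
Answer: -1/10 ≈ -0.10000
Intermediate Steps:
P(y, E) = 4
g(s) = 2 - 3*s (g(s) = -3*s + 2 = 2 - 3*s)
1/g(P(5 - 4, O)) = 1/(2 - 3*4) = 1/(2 - 12) = 1/(-10) = -1/10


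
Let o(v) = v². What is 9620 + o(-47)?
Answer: 11829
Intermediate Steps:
9620 + o(-47) = 9620 + (-47)² = 9620 + 2209 = 11829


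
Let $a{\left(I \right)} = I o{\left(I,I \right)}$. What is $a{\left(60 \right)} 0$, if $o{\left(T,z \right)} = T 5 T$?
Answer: $0$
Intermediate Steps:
$o{\left(T,z \right)} = 5 T^{2}$ ($o{\left(T,z \right)} = 5 T T = 5 T^{2}$)
$a{\left(I \right)} = 5 I^{3}$ ($a{\left(I \right)} = I 5 I^{2} = 5 I^{3}$)
$a{\left(60 \right)} 0 = 5 \cdot 60^{3} \cdot 0 = 5 \cdot 216000 \cdot 0 = 1080000 \cdot 0 = 0$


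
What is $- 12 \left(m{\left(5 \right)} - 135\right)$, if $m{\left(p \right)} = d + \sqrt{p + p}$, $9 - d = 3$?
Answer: $1548 - 12 \sqrt{10} \approx 1510.1$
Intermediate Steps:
$d = 6$ ($d = 9 - 3 = 6$)
$m{\left(p \right)} = 6 + \sqrt{2} \sqrt{p}$ ($m{\left(p \right)} = 6 + \sqrt{p + p} = 6 + \sqrt{2 p} = 6 + \sqrt{2} \sqrt{p}$)
$- 12 \left(m{\left(5 \right)} - 135\right) = - 12 \left(\left(6 + \sqrt{2} \sqrt{5}\right) - 135\right) = - 12 \left(\left(6 + \sqrt{10}\right) - 135\right) = - 12 \left(-129 + \sqrt{10}\right) = 1548 - 12 \sqrt{10}$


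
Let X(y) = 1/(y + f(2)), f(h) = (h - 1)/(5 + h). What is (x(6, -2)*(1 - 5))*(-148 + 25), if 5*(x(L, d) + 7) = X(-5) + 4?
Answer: -261006/85 ≈ -3070.7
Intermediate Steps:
f(h) = (-1 + h)/(5 + h)
X(y) = 1/(⅐ + y) (X(y) = 1/(y + (-1 + 2)/(5 + 2)) = 1/(y + 1/7) = 1/(y + (⅐)*1) = 1/(y + ⅐) = 1/(⅐ + y))
x(L, d) = -1061/170 (x(L, d) = -7 + (7/(1 + 7*(-5)) + 4)/5 = -7 + (7/(1 - 35) + 4)/5 = -7 + (7/(-34) + 4)/5 = -7 + (7*(-1/34) + 4)/5 = -7 + (-7/34 + 4)/5 = -7 + (⅕)*(129/34) = -7 + 129/170 = -1061/170)
(x(6, -2)*(1 - 5))*(-148 + 25) = (-1061*(1 - 5)/170)*(-148 + 25) = -1061/170*(-4)*(-123) = (2122/85)*(-123) = -261006/85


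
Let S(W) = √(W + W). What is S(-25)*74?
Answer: 370*I*√2 ≈ 523.26*I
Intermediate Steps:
S(W) = √2*√W (S(W) = √(2*W) = √2*√W)
S(-25)*74 = (√2*√(-25))*74 = (√2*(5*I))*74 = (5*I*√2)*74 = 370*I*√2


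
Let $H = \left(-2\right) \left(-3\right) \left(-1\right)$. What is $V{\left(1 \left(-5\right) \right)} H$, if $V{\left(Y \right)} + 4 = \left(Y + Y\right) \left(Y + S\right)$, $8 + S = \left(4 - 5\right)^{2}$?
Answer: $-696$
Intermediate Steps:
$S = -7$ ($S = -8 + \left(4 - 5\right)^{2} = -8 + \left(-1\right)^{2} = -8 + 1 = -7$)
$H = -6$ ($H = 6 \left(-1\right) = -6$)
$V{\left(Y \right)} = -4 + 2 Y \left(-7 + Y\right)$ ($V{\left(Y \right)} = -4 + \left(Y + Y\right) \left(Y - 7\right) = -4 + 2 Y \left(-7 + Y\right)$)
$V{\left(1 \left(-5\right) \right)} H = \left(-4 - 14 \cdot 1 \left(-5\right) + 2 \left(1 \left(-5\right)\right)^{2}\right) \left(-6\right) = \left(-4 - -70 + 2 \left(-5\right)^{2}\right) \left(-6\right) = \left(-4 + 70 + 2 \cdot 25\right) \left(-6\right) = \left(-4 + 70 + 50\right) \left(-6\right) = 116 \left(-6\right) = -696$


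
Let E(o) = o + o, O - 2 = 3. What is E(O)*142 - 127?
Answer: 1293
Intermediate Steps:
O = 5 (O = 2 + 3 = 5)
E(o) = 2*o
E(O)*142 - 127 = (2*5)*142 - 127 = 10*142 - 127 = 1420 - 127 = 1293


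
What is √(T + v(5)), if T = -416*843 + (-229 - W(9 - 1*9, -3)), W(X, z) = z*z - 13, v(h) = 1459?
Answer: I*√349454 ≈ 591.15*I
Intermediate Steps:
W(X, z) = -13 + z² (W(X, z) = z² - 13 = -13 + z²)
T = -350913 (T = -416*843 + (-229 - (-13 + (-3)²)) = -350688 + (-229 - (-13 + 9)) = -350688 + (-229 - 1*(-4)) = -350688 + (-229 + 4) = -350688 - 225 = -350913)
√(T + v(5)) = √(-350913 + 1459) = √(-349454) = I*√349454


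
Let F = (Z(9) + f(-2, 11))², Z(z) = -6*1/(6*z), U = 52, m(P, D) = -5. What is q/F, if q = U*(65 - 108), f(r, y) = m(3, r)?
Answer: -45279/529 ≈ -85.594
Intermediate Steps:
f(r, y) = -5
Z(z) = -1/z
F = 2116/81 (F = (-1/9 - 5)² = (-1*⅑ - 5)² = (-⅑ - 5)² = (-46/9)² = 2116/81 ≈ 26.123)
q = -2236 (q = 52*(65 - 108) = 52*(-43) = -2236)
q/F = -2236/2116/81 = -2236*81/2116 = -45279/529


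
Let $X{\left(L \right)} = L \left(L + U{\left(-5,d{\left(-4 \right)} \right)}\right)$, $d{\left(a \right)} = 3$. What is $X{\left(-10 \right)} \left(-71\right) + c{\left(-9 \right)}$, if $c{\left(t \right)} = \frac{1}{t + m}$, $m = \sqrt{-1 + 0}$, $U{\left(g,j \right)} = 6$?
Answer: $- \frac{232889}{82} - \frac{i}{82} \approx -2840.1 - 0.012195 i$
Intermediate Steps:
$m = i$ ($m = \sqrt{-1} = i \approx 1.0 i$)
$c{\left(t \right)} = \frac{1}{i + t}$ ($c{\left(t \right)} = \frac{1}{t + i} = \frac{1}{i + t}$)
$X{\left(L \right)} = L \left(6 + L\right)$ ($X{\left(L \right)} = L \left(L + 6\right) = L \left(6 + L\right)$)
$X{\left(-10 \right)} \left(-71\right) + c{\left(-9 \right)} = - 10 \left(6 - 10\right) \left(-71\right) + \frac{1}{i - 9} = \left(-10\right) \left(-4\right) \left(-71\right) + \frac{1}{-9 + i} = 40 \left(-71\right) + \frac{-9 - i}{82} = -2840 + \frac{-9 - i}{82}$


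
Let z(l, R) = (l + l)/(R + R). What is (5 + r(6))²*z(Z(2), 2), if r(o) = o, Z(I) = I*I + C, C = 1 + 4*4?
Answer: 2541/2 ≈ 1270.5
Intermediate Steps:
C = 17 (C = 1 + 16 = 17)
Z(I) = 17 + I² (Z(I) = I*I + 17 = I² + 17 = 17 + I²)
z(l, R) = l/R (z(l, R) = (2*l)/((2*R)) = (2*l)*(1/(2*R)) = l/R)
(5 + r(6))²*z(Z(2), 2) = (5 + 6)²*((17 + 2²)/2) = 11²*((17 + 4)*(½)) = 121*(21*(½)) = 121*(21/2) = 2541/2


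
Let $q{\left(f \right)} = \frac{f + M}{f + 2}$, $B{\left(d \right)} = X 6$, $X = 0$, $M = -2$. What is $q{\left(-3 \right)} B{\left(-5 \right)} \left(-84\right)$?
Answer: $0$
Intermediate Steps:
$B{\left(d \right)} = 0$ ($B{\left(d \right)} = 0 \cdot 6 = 0$)
$q{\left(f \right)} = \frac{-2 + f}{2 + f}$ ($q{\left(f \right)} = \frac{f - 2}{f + 2} = \frac{-2 + f}{2 + f}$)
$q{\left(-3 \right)} B{\left(-5 \right)} \left(-84\right) = \frac{-2 - 3}{2 - 3} \cdot 0 \left(-84\right) = \frac{1}{-1} \left(-5\right) 0 \left(-84\right) = \left(-1\right) \left(-5\right) 0 \left(-84\right) = 5 \cdot 0 \left(-84\right) = 0 \left(-84\right) = 0$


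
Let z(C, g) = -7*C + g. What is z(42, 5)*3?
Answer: -867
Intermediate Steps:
z(C, g) = g - 7*C
z(42, 5)*3 = (5 - 7*42)*3 = (5 - 294)*3 = -289*3 = -867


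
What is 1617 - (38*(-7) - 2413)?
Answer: 4296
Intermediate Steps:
1617 - (38*(-7) - 2413) = 1617 - (-266 - 2413) = 1617 - 1*(-2679) = 1617 + 2679 = 4296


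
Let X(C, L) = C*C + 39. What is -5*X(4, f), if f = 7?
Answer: -275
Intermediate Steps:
X(C, L) = 39 + C**2 (X(C, L) = C**2 + 39 = 39 + C**2)
-5*X(4, f) = -5*(39 + 4**2) = -5*(39 + 16) = -5*55 = -275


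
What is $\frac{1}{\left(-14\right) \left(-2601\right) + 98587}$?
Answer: $\frac{1}{135001} \approx 7.4074 \cdot 10^{-6}$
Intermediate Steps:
$\frac{1}{\left(-14\right) \left(-2601\right) + 98587} = \frac{1}{36414 + 98587} = \frac{1}{135001}$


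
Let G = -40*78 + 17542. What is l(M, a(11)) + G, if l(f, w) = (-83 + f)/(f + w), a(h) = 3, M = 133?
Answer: 980721/68 ≈ 14422.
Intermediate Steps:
G = 14422 (G = -3120 + 17542 = 14422)
l(f, w) = (-83 + f)/(f + w)
l(M, a(11)) + G = (-83 + 133)/(133 + 3) + 14422 = 50/136 + 14422 = (1/136)*50 + 14422 = 25/68 + 14422 = 980721/68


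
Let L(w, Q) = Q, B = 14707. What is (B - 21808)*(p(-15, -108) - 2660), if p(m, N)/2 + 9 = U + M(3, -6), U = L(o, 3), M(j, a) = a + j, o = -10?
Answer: 19016478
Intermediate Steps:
U = 3
p(m, N) = -18 (p(m, N) = -18 + 2*(3 + (-6 + 3)) = -18 + 2*(3 - 3) = -18 + 2*0 = -18 + 0 = -18)
(B - 21808)*(p(-15, -108) - 2660) = (14707 - 21808)*(-18 - 2660) = -7101*(-2678) = 19016478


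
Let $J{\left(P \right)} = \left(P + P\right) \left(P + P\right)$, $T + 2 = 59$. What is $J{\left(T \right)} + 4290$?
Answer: $17286$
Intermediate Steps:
$T = 57$ ($T = -2 + 59 = 57$)
$J{\left(P \right)} = 4 P^{2}$ ($J{\left(P \right)} = 2 P 2 P = 4 P^{2}$)
$J{\left(T \right)} + 4290 = 4 \cdot 57^{2} + 4290 = 4 \cdot 3249 + 4290 = 12996 + 4290 = 17286$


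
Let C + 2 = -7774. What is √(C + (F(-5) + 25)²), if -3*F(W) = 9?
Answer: 2*I*√1823 ≈ 85.393*I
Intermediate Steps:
C = -7776 (C = -2 - 7774 = -7776)
F(W) = -3 (F(W) = -⅓*9 = -3)
√(C + (F(-5) + 25)²) = √(-7776 + (-3 + 25)²) = √(-7776 + 22²) = √(-7776 + 484) = √(-7292) = 2*I*√1823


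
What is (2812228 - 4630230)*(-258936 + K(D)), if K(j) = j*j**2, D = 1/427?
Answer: 36649699368194986174/77854483 ≈ 4.7075e+11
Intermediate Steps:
D = 1/427 ≈ 0.0023419
K(j) = j**3
(2812228 - 4630230)*(-258936 + K(D)) = (2812228 - 4630230)*(-258936 + (1/427)**3) = -1818002*(-258936 + 1/77854483) = -1818002*(-20159328410087/77854483) = 36649699368194986174/77854483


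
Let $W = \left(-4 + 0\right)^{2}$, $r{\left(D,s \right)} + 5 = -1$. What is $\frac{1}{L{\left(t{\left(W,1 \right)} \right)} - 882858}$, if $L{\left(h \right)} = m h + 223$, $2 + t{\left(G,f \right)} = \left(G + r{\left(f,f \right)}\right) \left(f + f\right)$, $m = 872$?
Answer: $- \frac{1}{866939} \approx -1.1535 \cdot 10^{-6}$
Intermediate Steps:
$r{\left(D,s \right)} = -6$ ($r{\left(D,s \right)} = -5 - 1 = -6$)
$W = 16$ ($W = \left(-4\right)^{2} = 16$)
$t{\left(G,f \right)} = -2 + 2 f \left(-6 + G\right)$ ($t{\left(G,f \right)} = -2 + \left(G - 6\right) \left(f + f\right) = -2 + \left(-6 + G\right) 2 f = -2 + 2 f \left(-6 + G\right)$)
$L{\left(h \right)} = 223 + 872 h$ ($L{\left(h \right)} = 872 h + 223 = 223 + 872 h$)
$\frac{1}{L{\left(t{\left(W,1 \right)} \right)} - 882858} = \frac{1}{\left(223 + 872 \left(-2 - 12 + 2 \cdot 16 \cdot 1\right)\right) - 882858} = \frac{1}{\left(223 + 872 \left(-2 - 12 + 32\right)\right) - 882858} = \frac{1}{\left(223 + 872 \cdot 18\right) - 882858} = \frac{1}{\left(223 + 15696\right) - 882858} = \frac{1}{15919 - 882858} = \frac{1}{-866939} = - \frac{1}{866939}$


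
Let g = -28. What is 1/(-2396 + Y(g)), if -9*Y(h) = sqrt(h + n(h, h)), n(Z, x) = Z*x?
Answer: -1797/4305605 + sqrt(21)/8611210 ≈ -0.00041683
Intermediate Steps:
Y(h) = -sqrt(h + h**2)/9 (Y(h) = -sqrt(h + h*h)/9 = -sqrt(h + h**2)/9)
1/(-2396 + Y(g)) = 1/(-2396 - 6*sqrt(21)/9) = 1/(-2396 - 2*sqrt(21)/3)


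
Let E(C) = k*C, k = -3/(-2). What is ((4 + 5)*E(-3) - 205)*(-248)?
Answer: 60884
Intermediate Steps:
k = 3/2 (k = -3*(-½) = 3/2 ≈ 1.5000)
E(C) = 3*C/2
((4 + 5)*E(-3) - 205)*(-248) = ((4 + 5)*((3/2)*(-3)) - 205)*(-248) = (9*(-9/2) - 205)*(-248) = (-81/2 - 205)*(-248) = -491/2*(-248) = 60884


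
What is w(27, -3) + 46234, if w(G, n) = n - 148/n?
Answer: 138841/3 ≈ 46280.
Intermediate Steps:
w(27, -3) + 46234 = (-3 - 148/(-3)) + 46234 = (-3 - 148*(-1/3)) + 46234 = (-3 + 148/3) + 46234 = 139/3 + 46234 = 138841/3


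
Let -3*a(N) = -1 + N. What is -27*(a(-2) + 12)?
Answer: -351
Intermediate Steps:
a(N) = ⅓ - N/3 (a(N) = -(-1 + N)/3 = ⅓ - N/3)
-27*(a(-2) + 12) = -27*((⅓ - ⅓*(-2)) + 12) = -27*((⅓ + ⅔) + 12) = -27*(1 + 12) = -27*13 = -351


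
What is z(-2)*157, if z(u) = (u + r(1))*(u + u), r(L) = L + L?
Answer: 0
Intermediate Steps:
r(L) = 2*L
z(u) = 2*u*(2 + u) (z(u) = (u + 2*1)*(u + u) = (u + 2)*(2*u) = (2 + u)*(2*u) = 2*u*(2 + u))
z(-2)*157 = (2*(-2)*(2 - 2))*157 = (2*(-2)*0)*157 = 0*157 = 0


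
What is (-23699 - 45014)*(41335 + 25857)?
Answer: -4616963896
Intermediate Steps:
(-23699 - 45014)*(41335 + 25857) = -68713*67192 = -4616963896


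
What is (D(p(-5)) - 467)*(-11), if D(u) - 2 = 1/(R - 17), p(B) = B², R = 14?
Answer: 15356/3 ≈ 5118.7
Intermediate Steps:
D(u) = 5/3 (D(u) = 2 + 1/(14 - 17) = 2 + 1/(-3) = 2 - ⅓ = 5/3)
(D(p(-5)) - 467)*(-11) = (5/3 - 467)*(-11) = -1396/3*(-11) = 15356/3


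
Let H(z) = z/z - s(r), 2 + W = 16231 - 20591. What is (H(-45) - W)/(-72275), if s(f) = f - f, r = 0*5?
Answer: -4363/72275 ≈ -0.060367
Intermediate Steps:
r = 0
s(f) = 0
W = -4362 (W = -2 + (16231 - 20591) = -2 - 4360 = -4362)
H(z) = 1 (H(z) = z/z - 1*0 = 1 + 0 = 1)
(H(-45) - W)/(-72275) = (1 - 1*(-4362))/(-72275) = (1 + 4362)*(-1/72275) = 4363*(-1/72275) = -4363/72275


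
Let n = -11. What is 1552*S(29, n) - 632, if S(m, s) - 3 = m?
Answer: 49032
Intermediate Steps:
S(m, s) = 3 + m
1552*S(29, n) - 632 = 1552*(3 + 29) - 632 = 1552*32 - 632 = 49664 - 632 = 49032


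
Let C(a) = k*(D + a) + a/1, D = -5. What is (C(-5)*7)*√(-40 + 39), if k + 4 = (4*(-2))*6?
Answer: 3605*I ≈ 3605.0*I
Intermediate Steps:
k = -52 (k = -4 + (4*(-2))*6 = -4 - 8*6 = -4 - 48 = -52)
C(a) = 260 - 51*a (C(a) = -52*(-5 + a) + a/1 = (260 - 52*a) + 1*a = (260 - 52*a) + a = 260 - 51*a)
(C(-5)*7)*√(-40 + 39) = ((260 - 51*(-5))*7)*√(-40 + 39) = ((260 + 255)*7)*√(-1) = (515*7)*I = 3605*I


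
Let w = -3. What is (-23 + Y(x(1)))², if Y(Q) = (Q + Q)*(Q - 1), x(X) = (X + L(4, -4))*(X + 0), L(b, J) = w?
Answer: 121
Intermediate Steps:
L(b, J) = -3
x(X) = X*(-3 + X) (x(X) = (X - 3)*(X + 0) = (-3 + X)*X = X*(-3 + X))
Y(Q) = 2*Q*(-1 + Q) (Y(Q) = (2*Q)*(-1 + Q) = 2*Q*(-1 + Q))
(-23 + Y(x(1)))² = (-23 + 2*(1*(-3 + 1))*(-1 + 1*(-3 + 1)))² = (-23 + 2*(1*(-2))*(-1 + 1*(-2)))² = (-23 + 2*(-2)*(-1 - 2))² = (-23 + 2*(-2)*(-3))² = (-23 + 12)² = (-11)² = 121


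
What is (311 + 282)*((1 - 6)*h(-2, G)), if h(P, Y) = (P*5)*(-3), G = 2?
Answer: -88950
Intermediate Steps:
h(P, Y) = -15*P (h(P, Y) = (5*P)*(-3) = -15*P)
(311 + 282)*((1 - 6)*h(-2, G)) = (311 + 282)*((1 - 6)*(-15*(-2))) = 593*(-5*30) = 593*(-150) = -88950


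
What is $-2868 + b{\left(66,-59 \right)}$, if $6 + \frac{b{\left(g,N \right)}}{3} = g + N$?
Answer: $-2865$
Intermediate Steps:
$b{\left(g,N \right)} = -18 + 3 N + 3 g$ ($b{\left(g,N \right)} = -18 + 3 \left(g + N\right) = -18 + 3 \left(N + g\right) = -18 + \left(3 N + 3 g\right) = -18 + 3 N + 3 g$)
$-2868 + b{\left(66,-59 \right)} = -2868 + \left(-18 + 3 \left(-59\right) + 3 \cdot 66\right) = -2868 - -3 = -2868 + 3 = -2865$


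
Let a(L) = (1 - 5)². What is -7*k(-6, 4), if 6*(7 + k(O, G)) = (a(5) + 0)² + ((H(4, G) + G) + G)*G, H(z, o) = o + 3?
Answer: -959/3 ≈ -319.67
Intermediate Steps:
a(L) = 16 (a(L) = (-4)² = 16)
H(z, o) = 3 + o
k(O, G) = 107/3 + G*(3 + 3*G)/6 (k(O, G) = -7 + ((16 + 0)² + (((3 + G) + G) + G)*G)/6 = -7 + (16² + ((3 + 2*G) + G)*G)/6 = -7 + (256 + (3 + 3*G)*G)/6 = -7 + (256 + G*(3 + 3*G))/6 = -7 + (128/3 + G*(3 + 3*G)/6) = 107/3 + G*(3 + 3*G)/6)
-7*k(-6, 4) = -7*(107/3 + (½)*4 + (½)*4²) = -7*(107/3 + 2 + (½)*16) = -7*(107/3 + 2 + 8) = -7*137/3 = -959/3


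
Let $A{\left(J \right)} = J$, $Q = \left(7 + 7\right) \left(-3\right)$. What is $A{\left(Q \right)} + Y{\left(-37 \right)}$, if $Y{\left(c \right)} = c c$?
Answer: $1327$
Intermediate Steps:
$Q = -42$ ($Q = 14 \left(-3\right) = -42$)
$Y{\left(c \right)} = c^{2}$
$A{\left(Q \right)} + Y{\left(-37 \right)} = -42 + \left(-37\right)^{2} = -42 + 1369 = 1327$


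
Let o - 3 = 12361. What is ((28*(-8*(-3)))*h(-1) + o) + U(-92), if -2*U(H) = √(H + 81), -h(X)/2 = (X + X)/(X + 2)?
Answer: 15052 - I*√11/2 ≈ 15052.0 - 1.6583*I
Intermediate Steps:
o = 12364 (o = 3 + 12361 = 12364)
h(X) = -4*X/(2 + X) (h(X) = -2*(X + X)/(X + 2) = -2*2*X/(2 + X) = -4*X/(2 + X))
U(H) = -√(81 + H)/2 (U(H) = -√(H + 81)/2 = -√(81 + H)/2)
((28*(-8*(-3)))*h(-1) + o) + U(-92) = ((28*(-8*(-3)))*(-4*(-1)/(2 - 1)) + 12364) - √(81 - 92)/2 = ((28*24)*(-4*(-1)/1) + 12364) - I*√11/2 = (672*(-4*(-1)*1) + 12364) - I*√11/2 = (672*4 + 12364) - I*√11/2 = (2688 + 12364) - I*√11/2 = 15052 - I*√11/2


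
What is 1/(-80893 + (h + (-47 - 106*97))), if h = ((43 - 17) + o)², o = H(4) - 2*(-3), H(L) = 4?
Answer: -1/89926 ≈ -1.1120e-5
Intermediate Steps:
o = 10 (o = 4 - 2*(-3) = 4 + 6 = 10)
h = 1296 (h = ((43 - 17) + 10)² = (26 + 10)² = 36² = 1296)
1/(-80893 + (h + (-47 - 106*97))) = 1/(-80893 + (1296 + (-47 - 106*97))) = 1/(-80893 + (1296 + (-47 - 10282))) = 1/(-80893 + (1296 - 10329)) = 1/(-80893 - 9033) = 1/(-89926) = -1/89926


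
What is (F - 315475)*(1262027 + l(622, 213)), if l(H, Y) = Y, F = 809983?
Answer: 624187777920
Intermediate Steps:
(F - 315475)*(1262027 + l(622, 213)) = (809983 - 315475)*(1262027 + 213) = 494508*1262240 = 624187777920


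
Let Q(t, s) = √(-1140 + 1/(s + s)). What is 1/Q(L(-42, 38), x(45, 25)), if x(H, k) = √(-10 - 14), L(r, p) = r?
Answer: 2*√6/√(-27360 - I*√6) ≈ 1.3258e-6 + 0.029617*I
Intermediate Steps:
x(H, k) = 2*I*√6 (x(H, k) = √(-24) = 2*I*√6)
Q(t, s) = √(-1140 + 1/(2*s))
1/Q(L(-42, 38), x(45, 25)) = 1/(√(-4560 + 2/((2*I*√6)))/2) = 1/(√(-4560 + 2*(-I*√6/12))/2) = 1/(√(-4560 - I*√6/6)/2) = 2/√(-4560 - I*√6/6)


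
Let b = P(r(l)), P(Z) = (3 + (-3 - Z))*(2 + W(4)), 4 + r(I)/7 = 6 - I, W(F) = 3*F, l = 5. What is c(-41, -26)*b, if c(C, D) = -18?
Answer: -5292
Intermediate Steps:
r(I) = 14 - 7*I (r(I) = -28 + 7*(6 - I) = -28 + (42 - 7*I) = 14 - 7*I)
P(Z) = -14*Z (P(Z) = (3 + (-3 - Z))*(2 + 3*4) = (-Z)*(2 + 12) = -Z*14 = -14*Z)
b = 294 (b = -14*(14 - 7*5) = -14*(14 - 35) = -14*(-21) = 294)
c(-41, -26)*b = -18*294 = -5292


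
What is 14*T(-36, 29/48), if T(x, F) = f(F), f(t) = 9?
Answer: 126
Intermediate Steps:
T(x, F) = 9
14*T(-36, 29/48) = 14*9 = 126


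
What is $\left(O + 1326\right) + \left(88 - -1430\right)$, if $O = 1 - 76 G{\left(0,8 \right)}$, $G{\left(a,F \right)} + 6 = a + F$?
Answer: $2693$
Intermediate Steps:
$G{\left(a,F \right)} = -6 + F + a$ ($G{\left(a,F \right)} = -6 + \left(a + F\right) = -6 + \left(F + a\right) = -6 + F + a$)
$O = -151$ ($O = 1 - 76 \left(-6 + 8 + 0\right) = 1 - 152 = -151$)
$\left(O + 1326\right) + \left(88 - -1430\right) = \left(-151 + 1326\right) + \left(88 - -1430\right) = 1175 + \left(88 + 1430\right) = 1175 + 1518 = 2693$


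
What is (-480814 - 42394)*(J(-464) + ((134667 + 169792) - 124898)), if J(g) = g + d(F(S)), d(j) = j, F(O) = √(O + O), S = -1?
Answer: -93704983176 - 523208*I*√2 ≈ -9.3705e+10 - 7.3993e+5*I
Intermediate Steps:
F(O) = √2*√O (F(O) = √(2*O) = √2*√O)
J(g) = g + I*√2 (J(g) = g + √2*√(-1) = g + √2*I = g + I*√2)
(-480814 - 42394)*(J(-464) + ((134667 + 169792) - 124898)) = (-480814 - 42394)*((-464 + I*√2) + ((134667 + 169792) - 124898)) = -523208*((-464 + I*√2) + (304459 - 124898)) = -523208*((-464 + I*√2) + 179561) = -523208*(179097 + I*√2) = -93704983176 - 523208*I*√2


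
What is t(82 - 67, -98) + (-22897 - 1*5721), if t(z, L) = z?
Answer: -28603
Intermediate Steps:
t(82 - 67, -98) + (-22897 - 1*5721) = (82 - 67) + (-22897 - 1*5721) = 15 + (-22897 - 5721) = 15 - 28618 = -28603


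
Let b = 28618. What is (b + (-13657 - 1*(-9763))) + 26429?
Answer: 51153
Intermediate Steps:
(b + (-13657 - 1*(-9763))) + 26429 = (28618 + (-13657 - 1*(-9763))) + 26429 = (28618 + (-13657 + 9763)) + 26429 = (28618 - 3894) + 26429 = 24724 + 26429 = 51153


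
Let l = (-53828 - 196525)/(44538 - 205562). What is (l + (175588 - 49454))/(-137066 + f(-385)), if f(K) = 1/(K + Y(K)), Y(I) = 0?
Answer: -7819677854065/8497302660864 ≈ -0.92025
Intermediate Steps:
l = 250353/161024 (l = -250353/(-161024) = -250353*(-1/161024) = 250353/161024 ≈ 1.5548)
f(K) = 1/K (f(K) = 1/(K + 0) = 1/K)
(l + (175588 - 49454))/(-137066 + f(-385)) = (250353/161024 + (175588 - 49454))/(-137066 + 1/(-385)) = (250353/161024 + 126134)/(-137066 - 1/385) = 20310851569/(161024*(-52770411/385)) = (20310851569/161024)*(-385/52770411) = -7819677854065/8497302660864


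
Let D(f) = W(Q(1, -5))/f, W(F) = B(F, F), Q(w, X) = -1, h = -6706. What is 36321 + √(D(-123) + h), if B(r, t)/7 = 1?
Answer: 36321 + I*√101455935/123 ≈ 36321.0 + 81.891*I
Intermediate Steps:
B(r, t) = 7 (B(r, t) = 7*1 = 7)
W(F) = 7
D(f) = 7/f
36321 + √(D(-123) + h) = 36321 + √(7/(-123) - 6706) = 36321 + √(7*(-1/123) - 6706) = 36321 + √(-7/123 - 6706) = 36321 + √(-824845/123) = 36321 + I*√101455935/123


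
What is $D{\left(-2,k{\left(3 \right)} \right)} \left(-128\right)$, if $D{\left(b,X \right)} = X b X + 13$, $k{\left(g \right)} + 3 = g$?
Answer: $-1664$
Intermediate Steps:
$k{\left(g \right)} = -3 + g$
$D{\left(b,X \right)} = 13 + b X^{2}$ ($D{\left(b,X \right)} = b X^{2} + 13 = 13 + b X^{2}$)
$D{\left(-2,k{\left(3 \right)} \right)} \left(-128\right) = \left(13 - 2 \left(-3 + 3\right)^{2}\right) \left(-128\right) = \left(13 - 2 \cdot 0^{2}\right) \left(-128\right) = \left(13 - 0\right) \left(-128\right) = \left(13 + 0\right) \left(-128\right) = 13 \left(-128\right) = -1664$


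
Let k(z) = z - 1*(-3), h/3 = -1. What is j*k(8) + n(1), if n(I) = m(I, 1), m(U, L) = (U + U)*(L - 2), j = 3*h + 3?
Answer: -68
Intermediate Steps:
h = -3 (h = 3*(-1) = -3)
j = -6 (j = 3*(-3) + 3 = -9 + 3 = -6)
m(U, L) = 2*U*(-2 + L) (m(U, L) = (2*U)*(-2 + L) = 2*U*(-2 + L))
n(I) = -2*I (n(I) = 2*I*(-2 + 1) = 2*I*(-1) = -2*I)
k(z) = 3 + z (k(z) = z + 3 = 3 + z)
j*k(8) + n(1) = -6*(3 + 8) - 2*1 = -6*11 - 2 = -66 - 2 = -68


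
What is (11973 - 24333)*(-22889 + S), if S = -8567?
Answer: 388796160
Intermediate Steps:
(11973 - 24333)*(-22889 + S) = (11973 - 24333)*(-22889 - 8567) = -12360*(-31456) = 388796160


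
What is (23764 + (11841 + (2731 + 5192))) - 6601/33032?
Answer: 1437810295/33032 ≈ 43528.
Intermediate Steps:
(23764 + (11841 + (2731 + 5192))) - 6601/33032 = (23764 + (11841 + 7923)) - 6601*1/33032 = (23764 + 19764) - 6601/33032 = 43528 - 6601/33032 = 1437810295/33032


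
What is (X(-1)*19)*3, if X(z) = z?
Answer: -57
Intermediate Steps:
(X(-1)*19)*3 = -1*19*3 = -19*3 = -57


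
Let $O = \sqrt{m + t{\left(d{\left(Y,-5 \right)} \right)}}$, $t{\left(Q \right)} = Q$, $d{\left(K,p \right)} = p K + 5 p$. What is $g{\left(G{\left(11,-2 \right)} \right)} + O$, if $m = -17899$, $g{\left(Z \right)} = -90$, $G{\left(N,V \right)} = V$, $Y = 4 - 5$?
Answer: $-90 + 3 i \sqrt{1991} \approx -90.0 + 133.86 i$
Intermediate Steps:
$Y = -1$
$d{\left(K,p \right)} = 5 p + K p$ ($d{\left(K,p \right)} = K p + 5 p = 5 p + K p$)
$O = 3 i \sqrt{1991}$ ($O = \sqrt{-17899 - 5 \left(5 - 1\right)} = \sqrt{-17899 - 20} = \sqrt{-17919} = 3 i \sqrt{1991} \approx 133.86 i$)
$g{\left(G{\left(11,-2 \right)} \right)} + O = -90 + 3 i \sqrt{1991}$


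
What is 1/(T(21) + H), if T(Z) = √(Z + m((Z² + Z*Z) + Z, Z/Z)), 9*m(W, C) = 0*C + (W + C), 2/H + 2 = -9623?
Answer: 173250/101256203089 + 277921875*√1093/101256203089 ≈ 0.090744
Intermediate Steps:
H = -2/9625 (H = 2/(-2 - 9623) = 2/(-9625) = 2*(-1/9625) = -2/9625 ≈ -0.00020779)
m(W, C) = C/9 + W/9 (m(W, C) = (0*C + (W + C))/9 = (0 + (C + W))/9 = (C + W)/9 = C/9 + W/9)
T(Z) = √(⅑ + 2*Z²/9 + 10*Z/9) (T(Z) = √(Z + ((Z/Z)/9 + ((Z² + Z*Z) + Z)/9)) = √(Z + ((⅑)*1 + ((Z² + Z²) + Z)/9)) = √(Z + (⅑ + (2*Z² + Z)/9)) = √(Z + (⅑ + (Z + 2*Z²)/9)) = √(Z + (⅑ + (Z/9 + 2*Z²/9))) = √(Z + (⅑ + Z/9 + 2*Z²/9)) = √(⅑ + 2*Z²/9 + 10*Z/9))
1/(T(21) + H) = 1/(√(1 + 2*21² + 10*21)/3 - 2/9625) = 1/(√(1 + 2*441 + 210)/3 - 2/9625) = 1/(√(1 + 882 + 210)/3 - 2/9625) = 1/(√1093/3 - 2/9625) = 1/(-2/9625 + √1093/3)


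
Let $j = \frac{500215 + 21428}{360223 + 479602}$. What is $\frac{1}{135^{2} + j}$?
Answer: $\frac{839825}{15306332268} \approx 5.4868 \cdot 10^{-5}$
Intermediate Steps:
$j = \frac{521643}{839825} \approx 0.62113$
$\frac{1}{135^{2} + j} = \frac{1}{135^{2} + \frac{521643}{839825}} = \frac{1}{18225 + \frac{521643}{839825}} = \frac{1}{\frac{15306332268}{839825}} = \frac{839825}{15306332268}$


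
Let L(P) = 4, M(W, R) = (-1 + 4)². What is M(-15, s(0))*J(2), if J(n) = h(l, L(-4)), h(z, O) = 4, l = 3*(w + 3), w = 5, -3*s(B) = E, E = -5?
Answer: 36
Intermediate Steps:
s(B) = 5/3 (s(B) = -⅓*(-5) = 5/3)
M(W, R) = 9 (M(W, R) = 3² = 9)
l = 24 (l = 3*(5 + 3) = 3*8 = 24)
J(n) = 4
M(-15, s(0))*J(2) = 9*4 = 36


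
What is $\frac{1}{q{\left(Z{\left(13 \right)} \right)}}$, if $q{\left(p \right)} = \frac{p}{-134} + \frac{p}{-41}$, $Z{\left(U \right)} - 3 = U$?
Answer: $- \frac{2747}{1400} \approx -1.9621$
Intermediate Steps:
$Z{\left(U \right)} = 3 + U$
$q{\left(p \right)} = - \frac{175 p}{5494}$ ($q{\left(p \right)} = p \left(- \frac{1}{134}\right) + p \left(- \frac{1}{41}\right) = - \frac{p}{134} - \frac{p}{41} = - \frac{175 p}{5494}$)
$\frac{1}{q{\left(Z{\left(13 \right)} \right)}} = \frac{1}{\left(- \frac{175}{5494}\right) \left(3 + 13\right)} = \frac{1}{\left(- \frac{175}{5494}\right) 16} = \frac{1}{- \frac{1400}{2747}} = - \frac{2747}{1400}$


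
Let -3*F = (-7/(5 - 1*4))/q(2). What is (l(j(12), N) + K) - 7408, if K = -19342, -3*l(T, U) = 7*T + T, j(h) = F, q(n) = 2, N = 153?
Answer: -240778/9 ≈ -26753.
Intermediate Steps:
F = 7/6 (F = -(-7/(5 - 1*4))/(3*2) = -(-7/(5 - 4))/(3*2) = -(-7/1)/(3*2) = -(-7*1)/(3*2) = -(-7)/(3*2) = -⅓*(-7/2) = 7/6 ≈ 1.1667)
j(h) = 7/6
l(T, U) = -8*T/3 (l(T, U) = -(7*T + T)/3 = -8*T/3)
(l(j(12), N) + K) - 7408 = (-8/3*7/6 - 19342) - 7408 = (-28/9 - 19342) - 7408 = -174106/9 - 7408 = -240778/9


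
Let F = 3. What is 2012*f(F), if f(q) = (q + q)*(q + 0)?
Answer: 36216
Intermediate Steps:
f(q) = 2*q² (f(q) = (2*q)*q = 2*q²)
2012*f(F) = 2012*(2*3²) = 2012*(2*9) = 2012*18 = 36216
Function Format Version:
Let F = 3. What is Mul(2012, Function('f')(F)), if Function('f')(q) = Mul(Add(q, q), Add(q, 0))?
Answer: 36216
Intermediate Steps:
Function('f')(q) = Mul(2, Pow(q, 2)) (Function('f')(q) = Mul(Mul(2, q), q) = Mul(2, Pow(q, 2)))
Mul(2012, Function('f')(F)) = Mul(2012, Mul(2, Pow(3, 2))) = Mul(2012, Mul(2, 9)) = Mul(2012, 18) = 36216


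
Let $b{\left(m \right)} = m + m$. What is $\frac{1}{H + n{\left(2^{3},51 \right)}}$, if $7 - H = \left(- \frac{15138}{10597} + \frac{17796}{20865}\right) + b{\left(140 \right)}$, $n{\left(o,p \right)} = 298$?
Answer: $\frac{73702135}{1884976761} \approx 0.0391$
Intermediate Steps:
$b{\left(m \right)} = 2 m$
$H = - \frac{20078259469}{73702135}$ ($H = 7 - \left(\left(- \frac{15138}{10597} + \frac{17796}{20865}\right) + 2 \cdot 140\right) = 7 - \left(\left(\left(-15138\right) \frac{1}{10597} + 17796 \cdot \frac{1}{20865}\right) + 280\right) = 7 - \left(\left(- \frac{15138}{10597} + \frac{5932}{6955}\right) + 280\right) = 7 - \left(- \frac{42423386}{73702135} + 280\right) = 7 - \frac{20594174414}{73702135} = - \frac{20078259469}{73702135} \approx -272.42$)
$\frac{1}{H + n{\left(2^{3},51 \right)}} = \frac{1}{- \frac{20078259469}{73702135} + 298} = \frac{1}{\frac{1884976761}{73702135}} = \frac{73702135}{1884976761}$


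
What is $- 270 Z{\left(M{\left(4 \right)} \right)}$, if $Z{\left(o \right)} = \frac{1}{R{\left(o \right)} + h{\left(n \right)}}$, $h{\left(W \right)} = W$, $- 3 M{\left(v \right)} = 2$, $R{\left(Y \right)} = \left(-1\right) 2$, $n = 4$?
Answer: $-135$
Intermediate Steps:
$R{\left(Y \right)} = -2$
$M{\left(v \right)} = - \frac{2}{3}$ ($M{\left(v \right)} = \left(- \frac{1}{3}\right) 2 = - \frac{2}{3}$)
$Z{\left(o \right)} = \frac{1}{2}$ ($Z{\left(o \right)} = \frac{1}{-2 + 4} = \frac{1}{2}$)
$- 270 Z{\left(M{\left(4 \right)} \right)} = \left(-270\right) \frac{1}{2} = -135$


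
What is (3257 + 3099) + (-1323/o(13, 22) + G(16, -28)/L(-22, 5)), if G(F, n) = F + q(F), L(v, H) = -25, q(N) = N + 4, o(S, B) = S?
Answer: 2032157/325 ≈ 6252.8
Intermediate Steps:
q(N) = 4 + N
G(F, n) = 4 + 2*F (G(F, n) = F + (4 + F) = 4 + 2*F)
(3257 + 3099) + (-1323/o(13, 22) + G(16, -28)/L(-22, 5)) = (3257 + 3099) + (-1323/13 + (4 + 2*16)/(-25)) = 6356 + (-1323*1/13 + (4 + 32)*(-1/25)) = 6356 + (-1323/13 + 36*(-1/25)) = 6356 + (-1323/13 - 36/25) = 6356 - 33543/325 = 2032157/325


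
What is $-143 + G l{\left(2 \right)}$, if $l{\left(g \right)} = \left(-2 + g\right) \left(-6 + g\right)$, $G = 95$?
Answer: $-143$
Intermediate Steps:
$l{\left(g \right)} = \left(-6 + g\right) \left(-2 + g\right)$
$-143 + G l{\left(2 \right)} = -143 + 95 \left(12 + 2^{2} - 16\right) = -143 + 95 \left(12 + 4 - 16\right) = -143 + 95 \cdot 0 = -143 + 0 = -143$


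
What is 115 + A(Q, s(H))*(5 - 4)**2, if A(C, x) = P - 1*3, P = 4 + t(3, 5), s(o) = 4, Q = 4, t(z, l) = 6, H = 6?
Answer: 122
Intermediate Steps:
P = 10 (P = 4 + 6 = 10)
A(C, x) = 7 (A(C, x) = 10 - 1*3 = 10 - 3 = 7)
115 + A(Q, s(H))*(5 - 4)**2 = 115 + 7*(5 - 4)**2 = 115 + 7*1**2 = 115 + 7*1 = 115 + 7 = 122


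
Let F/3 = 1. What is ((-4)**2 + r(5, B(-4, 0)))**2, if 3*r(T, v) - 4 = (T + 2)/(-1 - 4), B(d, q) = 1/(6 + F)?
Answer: 64009/225 ≈ 284.48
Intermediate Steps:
F = 3 (F = 3*1 = 3)
B(d, q) = 1/9 (B(d, q) = 1/(6 + 3) = 1/9)
r(T, v) = 6/5 - T/15 (r(T, v) = 4/3 + ((T + 2)/(-1 - 4))/3 = 4/3 + ((2 + T)/(-5))/3 = 4/3 + ((2 + T)*(-1/5))/3 = 4/3 + (-2/5 - T/5)/3 = 4/3 + (-2/15 - T/15) = 6/5 - T/15)
((-4)**2 + r(5, B(-4, 0)))**2 = ((-4)**2 + (6/5 - 1/15*5))**2 = (16 + (6/5 - 1/3))**2 = (16 + 13/15)**2 = (253/15)**2 = 64009/225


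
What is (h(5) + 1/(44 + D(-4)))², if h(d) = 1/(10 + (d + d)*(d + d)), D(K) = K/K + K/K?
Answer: 1521/1600225 ≈ 0.00095049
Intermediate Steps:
D(K) = 2 (D(K) = 1 + 1 = 2)
h(d) = 1/(10 + 4*d²) (h(d) = 1/(10 + (2*d)*(2*d)) = 1/(10 + 4*d²))
(h(5) + 1/(44 + D(-4)))² = (1/(2*(5 + 2*5²)) + 1/(44 + 2))² = (1/(2*(5 + 2*25)) + 1/46)² = (1/(2*(5 + 50)) + 1/46)² = ((½)/55 + 1/46)² = ((½)*(1/55) + 1/46)² = (1/110 + 1/46)² = (39/1265)² = 1521/1600225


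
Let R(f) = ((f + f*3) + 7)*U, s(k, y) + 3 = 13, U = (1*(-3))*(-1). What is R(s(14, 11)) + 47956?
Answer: 48097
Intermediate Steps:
U = 3 (U = -3*(-1) = 3)
s(k, y) = 10 (s(k, y) = -3 + 13 = 10)
R(f) = 21 + 12*f (R(f) = ((f + f*3) + 7)*3 = ((f + 3*f) + 7)*3 = (4*f + 7)*3 = (7 + 4*f)*3 = 21 + 12*f)
R(s(14, 11)) + 47956 = (21 + 12*10) + 47956 = (21 + 120) + 47956 = 141 + 47956 = 48097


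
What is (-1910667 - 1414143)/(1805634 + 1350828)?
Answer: -554135/526077 ≈ -1.0533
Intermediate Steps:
(-1910667 - 1414143)/(1805634 + 1350828) = -3324810/3156462 = -3324810*1/3156462 = -554135/526077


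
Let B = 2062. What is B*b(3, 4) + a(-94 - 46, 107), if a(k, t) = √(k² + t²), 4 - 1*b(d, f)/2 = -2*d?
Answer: 41240 + √31049 ≈ 41416.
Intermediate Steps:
b(d, f) = 8 + 4*d (b(d, f) = 8 - (-4)*d = 8 + 4*d)
B*b(3, 4) + a(-94 - 46, 107) = 2062*(8 + 4*3) + √((-94 - 46)² + 107²) = 2062*(8 + 12) + √((-140)² + 11449) = 2062*20 + √(19600 + 11449) = 41240 + √31049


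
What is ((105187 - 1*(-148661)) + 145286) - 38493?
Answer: 360641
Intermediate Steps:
((105187 - 1*(-148661)) + 145286) - 38493 = ((105187 + 148661) + 145286) - 38493 = (253848 + 145286) - 38493 = 399134 - 38493 = 360641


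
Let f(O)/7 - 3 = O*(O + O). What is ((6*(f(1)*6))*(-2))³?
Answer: -16003008000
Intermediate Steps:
f(O) = 21 + 14*O² (f(O) = 21 + 7*(O*(O + O)) = 21 + 7*(O*(2*O)) = 21 + 7*(2*O²) = 21 + 14*O²)
((6*(f(1)*6))*(-2))³ = ((6*((21 + 14*1²)*6))*(-2))³ = ((6*((21 + 14*1)*6))*(-2))³ = ((6*((21 + 14)*6))*(-2))³ = ((6*(35*6))*(-2))³ = ((6*210)*(-2))³ = (1260*(-2))³ = (-2520)³ = -16003008000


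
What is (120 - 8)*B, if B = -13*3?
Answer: -4368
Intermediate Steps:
B = -39
(120 - 8)*B = (120 - 8)*(-39) = 112*(-39) = -4368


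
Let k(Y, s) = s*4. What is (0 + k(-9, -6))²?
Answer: 576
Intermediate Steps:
k(Y, s) = 4*s
(0 + k(-9, -6))² = (0 + 4*(-6))² = (0 - 24)² = (-24)² = 576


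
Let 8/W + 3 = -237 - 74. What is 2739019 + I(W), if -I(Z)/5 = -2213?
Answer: 2750084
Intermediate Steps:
W = -4/157 (W = 8/(-3 + (-237 - 74)) = 8/(-3 - 311) = 8/(-314) = 8*(-1/314) = -4/157 ≈ -0.025478)
I(Z) = 11065 (I(Z) = -5*(-2213) = 11065)
2739019 + I(W) = 2739019 + 11065 = 2750084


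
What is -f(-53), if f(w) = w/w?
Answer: -1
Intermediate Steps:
f(w) = 1
-f(-53) = -1*1 = -1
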